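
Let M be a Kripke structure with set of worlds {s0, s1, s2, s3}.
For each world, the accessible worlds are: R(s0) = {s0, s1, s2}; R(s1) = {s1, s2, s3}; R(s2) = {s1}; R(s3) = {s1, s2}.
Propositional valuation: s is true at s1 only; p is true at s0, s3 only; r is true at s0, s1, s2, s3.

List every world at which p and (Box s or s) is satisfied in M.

Let φ = p and (Box s or s). Evaluate φ at each world:
  s0 (successors {s0, s1, s2}): φ is false.
  s1 (successors {s1, s2, s3}): φ is false.
  s2 (successors {s1}): φ is false.
  s3 (successors {s1, s2}): φ is false.
For instance, at s1:
  At s1: p is false, Box s or s is true, so p and (Box s or s) is false.
    At s1: Box s is false, s is true, so Box s or s is true.
      At s1: Box s requires s at every successor {s1, s2, s3}.
        s fails at s2, so Box s is false at s1.
Satisfying worlds: none.

none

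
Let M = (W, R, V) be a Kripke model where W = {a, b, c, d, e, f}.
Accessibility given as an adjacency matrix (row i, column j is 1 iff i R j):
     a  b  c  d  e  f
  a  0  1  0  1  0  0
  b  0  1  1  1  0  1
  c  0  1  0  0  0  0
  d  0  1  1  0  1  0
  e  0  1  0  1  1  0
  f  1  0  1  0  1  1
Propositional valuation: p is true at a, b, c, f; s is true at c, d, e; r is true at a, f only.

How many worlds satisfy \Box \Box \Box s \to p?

Let φ = \Box \Box \Box s \to p. Evaluate φ at each world:
  a (successors {b, d}): φ is true.
  b (successors {b, c, d, f}): φ is true.
  c (successors {b}): φ is true.
  d (successors {b, c, e}): φ is true.
  e (successors {b, d, e}): φ is true.
  f (successors {a, c, e, f}): φ is true.
For instance, at b:
  At b: \Box \Box \Box s is false, p is true, so \Box \Box \Box s \to p is true.
    At b: \Box \Box \Box s requires \Box \Box s at every successor {b, c, d, f}.
      \Box \Box s fails at b, so \Box \Box \Box s is false at b.
Satisfying worlds: {a, b, c, d, e, f}

6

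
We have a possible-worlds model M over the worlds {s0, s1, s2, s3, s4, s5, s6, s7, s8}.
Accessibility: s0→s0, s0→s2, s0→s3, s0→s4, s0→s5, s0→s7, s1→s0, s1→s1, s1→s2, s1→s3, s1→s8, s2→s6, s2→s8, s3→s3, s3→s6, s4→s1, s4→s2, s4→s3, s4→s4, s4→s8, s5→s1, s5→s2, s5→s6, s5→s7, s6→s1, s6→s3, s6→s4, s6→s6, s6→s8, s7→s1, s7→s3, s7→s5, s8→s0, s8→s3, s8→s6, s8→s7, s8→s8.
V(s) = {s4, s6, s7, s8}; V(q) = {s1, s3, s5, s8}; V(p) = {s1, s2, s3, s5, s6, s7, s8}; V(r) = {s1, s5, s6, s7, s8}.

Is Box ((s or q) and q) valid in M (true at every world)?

No

Let φ = Box ((s or q) and q). Evaluate φ at each world:
  s0 (successors {s0, s2, s3, s4, s5, s7}): φ is false.
  s1 (successors {s0, s1, s2, s3, s8}): φ is false.
  s2 (successors {s6, s8}): φ is false.
  s3 (successors {s3, s6}): φ is false.
  s4 (successors {s1, s2, s3, s4, s8}): φ is false.
  s5 (successors {s1, s2, s6, s7}): φ is false.
  s6 (successors {s1, s3, s4, s6, s8}): φ is false.
  s7 (successors {s1, s3, s5}): φ is true.
  s8 (successors {s0, s3, s6, s7, s8}): φ is false.
Detail at s0 (counterexample):
  At s0: Box ((s or q) and q) requires (s or q) and q at every successor {s0, s2, s3, s4, s5, s7}.
    (s or q) and q fails at s0, so Box ((s or q) and q) is false at s0.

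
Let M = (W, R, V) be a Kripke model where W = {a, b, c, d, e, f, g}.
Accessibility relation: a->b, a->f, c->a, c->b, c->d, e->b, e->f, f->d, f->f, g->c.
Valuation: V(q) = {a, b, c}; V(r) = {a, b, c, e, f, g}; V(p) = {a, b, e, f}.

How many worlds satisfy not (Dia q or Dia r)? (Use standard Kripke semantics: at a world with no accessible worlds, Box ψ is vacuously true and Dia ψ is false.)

2

Let φ = not (Dia q or Dia r). Evaluate φ at each world:
  a (successors {b, f}): φ is false.
  b (successors ∅): φ is true.
  c (successors {a, b, d}): φ is false.
  d (successors ∅): φ is true.
  e (successors {b, f}): φ is false.
  f (successors {d, f}): φ is false.
  g (successors {c}): φ is false.
For instance, at a:
  At a: Dia q or Dia r is true, so not (Dia q or Dia r) is false.
    At a: Dia q is true, Dia r is true, so Dia q or Dia r is true.
      At a: Dia q requires q at some successor in {b, f}.
        q holds at b, so Dia q is true at a.
      At a: Dia r requires r at some successor in {b, f}.
        r holds at b, so Dia r is true at a.
Satisfying worlds: {b, d}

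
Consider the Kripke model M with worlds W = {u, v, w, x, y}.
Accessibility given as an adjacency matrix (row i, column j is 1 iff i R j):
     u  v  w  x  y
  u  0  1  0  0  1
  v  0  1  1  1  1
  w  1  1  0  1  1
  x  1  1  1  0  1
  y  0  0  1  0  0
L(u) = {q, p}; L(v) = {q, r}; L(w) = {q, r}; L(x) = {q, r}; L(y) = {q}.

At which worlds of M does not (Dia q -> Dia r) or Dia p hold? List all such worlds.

Let φ = not (Dia q -> Dia r) or Dia p. Evaluate φ at each world:
  u (successors {v, y}): φ is false.
  v (successors {v, w, x, y}): φ is false.
  w (successors {u, v, x, y}): φ is true.
  x (successors {u, v, w, y}): φ is true.
  y (successors {w}): φ is false.
For instance, at w:
  At w: not (Dia q -> Dia r) is false, Dia p is true, so not (Dia q -> Dia r) or Dia p is true.
    At w: Dia q -> Dia r is true, so not (Dia q -> Dia r) is false.
      At w: Dia q is true, Dia r is true, so Dia q -> Dia r is true.
    At w: Dia p requires p at some successor in {u, v, x, y}.
      p holds at u, so Dia p is true at w.
Satisfying worlds: {w, x}

w, x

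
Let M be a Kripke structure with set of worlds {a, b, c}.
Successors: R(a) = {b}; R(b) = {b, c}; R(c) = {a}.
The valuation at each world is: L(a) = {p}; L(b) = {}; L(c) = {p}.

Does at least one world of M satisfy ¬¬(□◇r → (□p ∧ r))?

Let φ = ¬¬(□◇r → (□p ∧ r)). Evaluate φ at each world:
  a (successors {b}): φ is true.
  b (successors {b, c}): φ is true.
  c (successors {a}): φ is true.
Detail at a (witness):
  At a: ¬(□◇r → (□p ∧ r)) is false, so ¬¬(□◇r → (□p ∧ r)) is true.
    At a: □◇r → (□p ∧ r) is true, so ¬(□◇r → (□p ∧ r)) is false.
      At a: □◇r is false, □p ∧ r is false, so □◇r → (□p ∧ r) is true.

Yes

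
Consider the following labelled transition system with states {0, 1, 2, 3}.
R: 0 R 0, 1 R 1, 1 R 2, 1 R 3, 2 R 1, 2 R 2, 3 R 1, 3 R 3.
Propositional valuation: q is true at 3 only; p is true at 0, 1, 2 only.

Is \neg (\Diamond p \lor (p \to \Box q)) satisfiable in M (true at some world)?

Let φ = \neg (\Diamond p \lor (p \to \Box q)). Evaluate φ at each world:
  0 (successors {0}): φ is false.
  1 (successors {1, 2, 3}): φ is false.
  2 (successors {1, 2}): φ is false.
  3 (successors {1, 3}): φ is false.
For instance, at 0:
  At 0: \Diamond p \lor (p \to \Box q) is true, so \neg (\Diamond p \lor (p \to \Box q)) is false.
    At 0: \Diamond p is true, p \to \Box q is false, so \Diamond p \lor (p \to \Box q) is true.
      At 0: \Diamond p requires p at some successor in {0}.
        p holds at 0, so \Diamond p is true at 0.
      At 0: p is true, \Box q is false, so p \to \Box q is false.

No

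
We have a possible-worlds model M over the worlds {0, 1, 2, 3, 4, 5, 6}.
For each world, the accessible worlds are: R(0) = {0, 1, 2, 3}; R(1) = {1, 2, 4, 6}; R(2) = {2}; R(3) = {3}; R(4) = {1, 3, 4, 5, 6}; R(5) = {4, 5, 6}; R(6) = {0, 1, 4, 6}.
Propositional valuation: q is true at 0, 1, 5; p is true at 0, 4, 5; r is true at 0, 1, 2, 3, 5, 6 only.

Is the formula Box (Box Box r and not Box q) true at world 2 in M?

Yes

Recall that Box ψ holds at a world iff ψ holds at every accessible world, and Dia ψ holds iff ψ holds at some accessible world.
At 2: Box (Box Box r and not Box q) requires Box Box r and not Box q at every successor {2}.
    At 2: Box Box r is true, not Box q is true, so Box Box r and not Box q is true.
      At 2: Box Box r requires Box r at every successor {2}.
        At 2: Box r is true.
      So Box Box r is true at 2.
      At 2: Box q is false, so not Box q is true.
So Box (Box Box r and not Box q) is true at 2.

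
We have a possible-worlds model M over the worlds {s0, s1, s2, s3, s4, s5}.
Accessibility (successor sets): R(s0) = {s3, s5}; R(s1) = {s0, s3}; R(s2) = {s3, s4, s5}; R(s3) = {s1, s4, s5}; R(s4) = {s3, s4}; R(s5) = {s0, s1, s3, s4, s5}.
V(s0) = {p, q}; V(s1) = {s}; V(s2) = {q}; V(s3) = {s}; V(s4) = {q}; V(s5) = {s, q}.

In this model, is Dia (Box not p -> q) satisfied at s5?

Recall that Box ψ holds at a world iff ψ holds at every accessible world, and Dia ψ holds iff ψ holds at some accessible world.
At s5: Dia (Box not p -> q) requires Box not p -> q at some successor in {s0, s1, s3, s4, s5}.
  Box not p -> q holds at s0, so Dia (Box not p -> q) is true at s5.
    At s0: Box not p is true, q is true, so Box not p -> q is true.
      At s0: Box not p requires not p at every successor {s3, s5}.
        At s3: not p is true.
        At s5: not p is true.
      So Box not p is true at s0.

Yes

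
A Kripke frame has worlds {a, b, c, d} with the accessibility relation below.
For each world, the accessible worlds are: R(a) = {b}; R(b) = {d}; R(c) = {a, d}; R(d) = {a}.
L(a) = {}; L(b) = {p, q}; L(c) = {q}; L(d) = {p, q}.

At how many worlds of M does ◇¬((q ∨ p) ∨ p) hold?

2

Let φ = ◇¬((q ∨ p) ∨ p). Evaluate φ at each world:
  a (successors {b}): φ is false.
  b (successors {d}): φ is false.
  c (successors {a, d}): φ is true.
  d (successors {a}): φ is true.
For instance, at d:
  At d: ◇¬((q ∨ p) ∨ p) requires ¬((q ∨ p) ∨ p) at some successor in {a}.
    ¬((q ∨ p) ∨ p) holds at a, so ◇¬((q ∨ p) ∨ p) is true at d.
Satisfying worlds: {c, d}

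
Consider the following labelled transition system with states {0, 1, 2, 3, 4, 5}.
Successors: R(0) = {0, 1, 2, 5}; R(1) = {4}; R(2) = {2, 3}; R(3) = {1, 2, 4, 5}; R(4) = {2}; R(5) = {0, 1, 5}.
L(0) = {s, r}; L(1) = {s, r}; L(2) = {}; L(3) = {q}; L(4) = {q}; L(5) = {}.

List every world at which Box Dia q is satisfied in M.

Let φ = Box Dia q. Evaluate φ at each world:
  0 (successors {0, 1, 2, 5}): φ is false.
  1 (successors {4}): φ is false.
  2 (successors {2, 3}): φ is true.
  3 (successors {1, 2, 4, 5}): φ is false.
  4 (successors {2}): φ is true.
  5 (successors {0, 1, 5}): φ is false.
For instance, at 5:
  At 5: Box Dia q requires Dia q at every successor {0, 1, 5}.
    Dia q fails at 0, so Box Dia q is false at 5.
      At 0: Dia q requires q at some successor in {0, 1, 2, 5}.
        At 0: q is false.
        At 1: q is false.
        At 2: q is false.
        At 5: q is false.
      So Dia q is false at 0.
Satisfying worlds: {2, 4}

2, 4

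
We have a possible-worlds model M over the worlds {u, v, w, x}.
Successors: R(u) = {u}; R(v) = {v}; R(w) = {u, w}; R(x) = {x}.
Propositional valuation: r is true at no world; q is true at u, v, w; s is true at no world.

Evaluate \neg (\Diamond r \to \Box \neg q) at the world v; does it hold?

No

Recall that \Box ψ holds at a world iff ψ holds at every accessible world, and \Diamond ψ holds iff ψ holds at some accessible world.
At v: \Diamond r \to \Box \neg q is true, so \neg (\Diamond r \to \Box \neg q) is false.
  At v: \Diamond r is false, \Box \neg q is false, so \Diamond r \to \Box \neg q is true.
    At v: \Diamond r requires r at some successor in {v}.
      At v: r is false.
    So \Diamond r is false at v.
    At v: \Box \neg q requires \neg q at every successor {v}.
      \neg q fails at v, so \Box \neg q is false at v.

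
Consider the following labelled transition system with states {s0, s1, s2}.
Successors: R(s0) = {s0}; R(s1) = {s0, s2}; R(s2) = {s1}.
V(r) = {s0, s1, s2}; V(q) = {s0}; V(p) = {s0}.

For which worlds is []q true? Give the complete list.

s0

Let φ = []q. Evaluate φ at each world:
  s0 (successors {s0}): φ is true.
  s1 (successors {s0, s2}): φ is false.
  s2 (successors {s1}): φ is false.
For instance, at s1:
  At s1: []q requires q at every successor {s0, s2}.
    q fails at s2, so []q is false at s1.
Satisfying worlds: {s0}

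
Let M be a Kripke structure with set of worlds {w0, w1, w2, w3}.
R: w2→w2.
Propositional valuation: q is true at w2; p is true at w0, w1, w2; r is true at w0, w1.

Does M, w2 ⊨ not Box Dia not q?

Recall that Box ψ holds at a world iff ψ holds at every accessible world, and Dia ψ holds iff ψ holds at some accessible world.
At w2: Box Dia not q is false, so not Box Dia not q is true.
  At w2: Box Dia not q requires Dia not q at every successor {w2}.
    Dia not q fails at w2, so Box Dia not q is false at w2.
      At w2: Dia not q requires not q at some successor in {w2}.
        At w2: not q is false.
      So Dia not q is false at w2.

Yes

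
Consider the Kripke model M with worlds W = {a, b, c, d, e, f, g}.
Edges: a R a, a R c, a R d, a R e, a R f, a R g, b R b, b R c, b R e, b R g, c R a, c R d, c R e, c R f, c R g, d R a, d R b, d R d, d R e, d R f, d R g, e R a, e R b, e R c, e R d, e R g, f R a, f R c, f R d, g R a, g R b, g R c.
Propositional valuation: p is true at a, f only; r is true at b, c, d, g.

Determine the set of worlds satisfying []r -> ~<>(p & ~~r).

Let φ = []r -> ~<>(p & ~~r). Evaluate φ at each world:
  a (successors {a, c, d, e, f, g}): φ is true.
  b (successors {b, c, e, g}): φ is true.
  c (successors {a, d, e, f, g}): φ is true.
  d (successors {a, b, d, e, f, g}): φ is true.
  e (successors {a, b, c, d, g}): φ is true.
  f (successors {a, c, d}): φ is true.
  g (successors {a, b, c}): φ is true.
For instance, at g:
  At g: []r is false, ~<>(p & ~~r) is true, so []r -> ~<>(p & ~~r) is true.
    At g: []r requires r at every successor {a, b, c}.
      r fails at a, so []r is false at g.
    At g: <>(p & ~~r) is false, so ~<>(p & ~~r) is true.
      At g: <>(p & ~~r) requires p & ~~r at some successor in {a, b, c}.
        At a: p & ~~r is false.
        At b: p & ~~r is false.
        At c: p & ~~r is false.
      So <>(p & ~~r) is false at g.
Satisfying worlds: {a, b, c, d, e, f, g}

a, b, c, d, e, f, g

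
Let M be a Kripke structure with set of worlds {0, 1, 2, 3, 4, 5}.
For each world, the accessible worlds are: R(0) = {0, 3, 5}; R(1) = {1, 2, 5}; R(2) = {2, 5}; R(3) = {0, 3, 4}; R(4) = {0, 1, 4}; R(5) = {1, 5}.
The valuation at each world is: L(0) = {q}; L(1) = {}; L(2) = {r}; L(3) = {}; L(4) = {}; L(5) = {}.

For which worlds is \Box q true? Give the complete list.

Let φ = \Box q. Evaluate φ at each world:
  0 (successors {0, 3, 5}): φ is false.
  1 (successors {1, 2, 5}): φ is false.
  2 (successors {2, 5}): φ is false.
  3 (successors {0, 3, 4}): φ is false.
  4 (successors {0, 1, 4}): φ is false.
  5 (successors {1, 5}): φ is false.
For instance, at 3:
  At 3: \Box q requires q at every successor {0, 3, 4}.
    q fails at 3, so \Box q is false at 3.
Satisfying worlds: none.

none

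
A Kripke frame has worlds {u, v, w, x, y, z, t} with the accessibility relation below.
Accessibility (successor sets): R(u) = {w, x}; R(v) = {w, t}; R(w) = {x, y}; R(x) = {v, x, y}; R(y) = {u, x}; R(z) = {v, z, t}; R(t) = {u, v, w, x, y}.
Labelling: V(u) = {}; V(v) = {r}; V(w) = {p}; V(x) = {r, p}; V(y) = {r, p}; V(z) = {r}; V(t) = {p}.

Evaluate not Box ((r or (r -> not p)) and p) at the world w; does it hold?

No

At w: Box ((r or (r -> not p)) and p) is true, so not Box ((r or (r -> not p)) and p) is false.
  At w: Box ((r or (r -> not p)) and p) requires (r or (r -> not p)) and p at every successor {x, y}.
    At x: (r or (r -> not p)) and p is true.
    At y: (r or (r -> not p)) and p is true.
  So Box ((r or (r -> not p)) and p) is true at w.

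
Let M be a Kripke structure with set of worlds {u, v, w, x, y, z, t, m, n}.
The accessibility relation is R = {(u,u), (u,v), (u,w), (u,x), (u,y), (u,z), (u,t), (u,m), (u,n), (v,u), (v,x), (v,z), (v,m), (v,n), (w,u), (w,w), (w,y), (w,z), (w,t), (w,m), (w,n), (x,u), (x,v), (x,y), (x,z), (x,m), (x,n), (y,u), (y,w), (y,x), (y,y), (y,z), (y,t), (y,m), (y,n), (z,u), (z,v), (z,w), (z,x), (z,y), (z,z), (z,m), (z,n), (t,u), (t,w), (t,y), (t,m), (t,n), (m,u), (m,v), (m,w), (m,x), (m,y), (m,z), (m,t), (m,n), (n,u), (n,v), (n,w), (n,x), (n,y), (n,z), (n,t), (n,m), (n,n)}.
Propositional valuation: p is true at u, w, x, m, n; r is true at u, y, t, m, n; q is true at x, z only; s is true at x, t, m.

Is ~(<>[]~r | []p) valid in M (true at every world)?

Let φ = ~(<>[]~r | []p). Evaluate φ at each world:
  u (successors {u, v, w, x, y, z, t, m, n}): φ is true.
  v (successors {u, x, z, m, n}): φ is true.
  w (successors {u, w, y, z, t, m, n}): φ is true.
  x (successors {u, v, y, z, m, n}): φ is true.
  y (successors {u, w, x, y, z, t, m, n}): φ is true.
  z (successors {u, v, w, x, y, z, m, n}): φ is true.
  t (successors {u, w, y, m, n}): φ is true.
  m (successors {u, v, w, x, y, z, t, n}): φ is true.
  n (successors {u, v, w, x, y, z, t, m, n}): φ is true.
For instance, at u:
  At u: <>[]~r | []p is false, so ~(<>[]~r | []p) is true.
    At u: <>[]~r is false, []p is false, so <>[]~r | []p is false.
      At u: <>[]~r requires []~r at some successor in {u, v, w, x, y, z, t, m, n}.
        At u: []~r is false.
        At v: []~r is false.
        At w: []~r is false.
        At x: []~r is false.
        At y: []~r is false.
        At z: []~r is false.
        At t: []~r is false.
        At m: []~r is false.
        At n: []~r is false.
      So <>[]~r is false at u.
      At u: []p requires p at every successor {u, v, w, x, y, z, t, m, n}.
        p fails at v, so []p is false at u.

Yes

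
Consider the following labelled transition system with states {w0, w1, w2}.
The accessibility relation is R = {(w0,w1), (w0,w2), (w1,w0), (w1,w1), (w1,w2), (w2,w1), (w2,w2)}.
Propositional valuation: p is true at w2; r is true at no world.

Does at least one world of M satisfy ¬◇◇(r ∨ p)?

Let φ = ¬◇◇(r ∨ p). Evaluate φ at each world:
  w0 (successors {w1, w2}): φ is false.
  w1 (successors {w0, w1, w2}): φ is false.
  w2 (successors {w1, w2}): φ is false.
For instance, at w0:
  At w0: ◇◇(r ∨ p) is true, so ¬◇◇(r ∨ p) is false.
    At w0: ◇◇(r ∨ p) requires ◇(r ∨ p) at some successor in {w1, w2}.
      ◇(r ∨ p) holds at w1, so ◇◇(r ∨ p) is true at w0.

No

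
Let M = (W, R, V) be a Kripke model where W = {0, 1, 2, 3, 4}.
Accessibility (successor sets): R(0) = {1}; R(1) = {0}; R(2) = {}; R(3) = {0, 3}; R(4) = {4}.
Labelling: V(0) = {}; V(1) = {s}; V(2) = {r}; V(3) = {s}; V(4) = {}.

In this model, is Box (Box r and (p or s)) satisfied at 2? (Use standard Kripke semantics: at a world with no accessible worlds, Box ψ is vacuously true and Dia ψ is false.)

At 2: no accessible worlds, so Box (Box r and (p or s)) holds vacuously.

Yes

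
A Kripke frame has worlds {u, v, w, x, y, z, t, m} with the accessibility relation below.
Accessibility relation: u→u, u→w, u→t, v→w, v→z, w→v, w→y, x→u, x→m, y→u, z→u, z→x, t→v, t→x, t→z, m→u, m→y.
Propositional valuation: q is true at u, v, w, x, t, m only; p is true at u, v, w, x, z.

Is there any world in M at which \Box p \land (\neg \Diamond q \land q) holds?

Let φ = \Box p \land (\neg \Diamond q \land q). Evaluate φ at each world:
  u (successors {u, w, t}): φ is false.
  v (successors {w, z}): φ is false.
  w (successors {v, y}): φ is false.
  x (successors {u, m}): φ is false.
  y (successors {u}): φ is false.
  z (successors {u, x}): φ is false.
  t (successors {v, x, z}): φ is false.
  m (successors {u, y}): φ is false.
For instance, at v:
  At v: \Box p is true, \neg \Diamond q \land q is false, so \Box p \land (\neg \Diamond q \land q) is false.
    At v: \Box p requires p at every successor {w, z}.
      At w: p is true.
      At z: p is true.
    So \Box p is true at v.
    At v: \neg \Diamond q is false, q is true, so \neg \Diamond q \land q is false.
      At v: \Diamond q is true, so \neg \Diamond q is false.

No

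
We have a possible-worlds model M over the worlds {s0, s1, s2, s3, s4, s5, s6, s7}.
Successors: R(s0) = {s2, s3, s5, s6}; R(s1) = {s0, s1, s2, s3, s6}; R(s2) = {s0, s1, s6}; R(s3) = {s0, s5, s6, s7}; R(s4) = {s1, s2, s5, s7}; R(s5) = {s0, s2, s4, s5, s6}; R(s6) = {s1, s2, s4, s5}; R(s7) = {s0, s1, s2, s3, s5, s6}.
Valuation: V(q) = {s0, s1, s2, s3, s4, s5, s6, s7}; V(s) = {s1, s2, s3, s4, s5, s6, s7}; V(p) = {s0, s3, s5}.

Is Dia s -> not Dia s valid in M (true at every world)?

No

Let φ = Dia s -> not Dia s. Evaluate φ at each world:
  s0 (successors {s2, s3, s5, s6}): φ is false.
  s1 (successors {s0, s1, s2, s3, s6}): φ is false.
  s2 (successors {s0, s1, s6}): φ is false.
  s3 (successors {s0, s5, s6, s7}): φ is false.
  s4 (successors {s1, s2, s5, s7}): φ is false.
  s5 (successors {s0, s2, s4, s5, s6}): φ is false.
  s6 (successors {s1, s2, s4, s5}): φ is false.
  s7 (successors {s0, s1, s2, s3, s5, s6}): φ is false.
Detail at s0 (counterexample):
  At s0: Dia s is true, not Dia s is false, so Dia s -> not Dia s is false.
    At s0: Dia s requires s at some successor in {s2, s3, s5, s6}.
      s holds at s2, so Dia s is true at s0.
    At s0: Dia s is true, so not Dia s is false.
      At s0: Dia s requires s at some successor in {s2, s3, s5, s6}.
        s holds at s2, so Dia s is true at s0.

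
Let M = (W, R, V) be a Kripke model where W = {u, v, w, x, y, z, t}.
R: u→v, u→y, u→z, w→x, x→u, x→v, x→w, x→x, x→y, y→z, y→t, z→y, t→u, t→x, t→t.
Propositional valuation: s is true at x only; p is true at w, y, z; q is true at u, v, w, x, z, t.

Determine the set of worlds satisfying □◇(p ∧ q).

v, w, z

Let φ = □◇(p ∧ q). Evaluate φ at each world:
  u (successors {v, y, z}): φ is false.
  v (successors ∅): φ is true.
  w (successors {x}): φ is true.
  x (successors {u, v, w, x, y}): φ is false.
  y (successors {z, t}): φ is false.
  z (successors {y}): φ is true.
  t (successors {u, x, t}): φ is false.
For instance, at x:
  At x: □◇(p ∧ q) requires ◇(p ∧ q) at every successor {u, v, w, x, y}.
    ◇(p ∧ q) fails at v, so □◇(p ∧ q) is false at x.
      At v: no accessible worlds, so ◇(p ∧ q) is false.
Satisfying worlds: {v, w, z}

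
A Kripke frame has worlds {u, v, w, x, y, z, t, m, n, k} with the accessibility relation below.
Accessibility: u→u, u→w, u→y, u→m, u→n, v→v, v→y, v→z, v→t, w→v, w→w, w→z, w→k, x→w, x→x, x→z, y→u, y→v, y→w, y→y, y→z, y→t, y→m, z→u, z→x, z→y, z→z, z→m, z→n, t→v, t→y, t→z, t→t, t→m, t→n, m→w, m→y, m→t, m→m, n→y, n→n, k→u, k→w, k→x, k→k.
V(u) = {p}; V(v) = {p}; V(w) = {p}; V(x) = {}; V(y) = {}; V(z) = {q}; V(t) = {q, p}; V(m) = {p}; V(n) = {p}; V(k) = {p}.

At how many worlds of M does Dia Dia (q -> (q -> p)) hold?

Recall that Dia ψ holds at a world iff ψ holds at some accessible world.
Let φ = Dia Dia (q -> (q -> p)). Evaluate φ at each world:
  u (successors {u, w, y, m, n}): φ is true.
  v (successors {v, y, z, t}): φ is true.
  w (successors {v, w, z, k}): φ is true.
  x (successors {w, x, z}): φ is true.
  y (successors {u, v, w, y, z, t, m}): φ is true.
  z (successors {u, x, y, z, m, n}): φ is true.
  t (successors {v, y, z, t, m, n}): φ is true.
  m (successors {w, y, t, m}): φ is true.
  n (successors {y, n}): φ is true.
  k (successors {u, w, x, k}): φ is true.
For instance, at v:
  At v: Dia Dia (q -> (q -> p)) requires Dia (q -> (q -> p)) at some successor in {v, y, z, t}.
    Dia (q -> (q -> p)) holds at v, so Dia Dia (q -> (q -> p)) is true at v.
      At v: Dia (q -> (q -> p)) requires q -> (q -> p) at some successor in {v, y, z, t}.
        q -> (q -> p) holds at v, so Dia (q -> (q -> p)) is true at v.
Satisfying worlds: {u, v, w, x, y, z, t, m, n, k}

10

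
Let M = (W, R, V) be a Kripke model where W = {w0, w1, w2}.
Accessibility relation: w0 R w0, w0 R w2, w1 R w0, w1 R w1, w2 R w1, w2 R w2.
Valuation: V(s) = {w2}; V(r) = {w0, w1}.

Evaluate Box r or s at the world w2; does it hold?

At w2: Box r is false, s is true, so Box r or s is true.
  At w2: Box r requires r at every successor {w1, w2}.
    r fails at w2, so Box r is false at w2.

Yes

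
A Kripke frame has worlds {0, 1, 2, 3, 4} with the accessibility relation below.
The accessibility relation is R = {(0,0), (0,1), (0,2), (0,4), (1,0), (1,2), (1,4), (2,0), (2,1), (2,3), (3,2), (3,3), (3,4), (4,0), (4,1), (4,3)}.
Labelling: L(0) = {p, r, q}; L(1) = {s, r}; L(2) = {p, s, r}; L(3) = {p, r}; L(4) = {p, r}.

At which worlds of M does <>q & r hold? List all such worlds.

Let φ = <>q & r. Evaluate φ at each world:
  0 (successors {0, 1, 2, 4}): φ is true.
  1 (successors {0, 2, 4}): φ is true.
  2 (successors {0, 1, 3}): φ is true.
  3 (successors {2, 3, 4}): φ is false.
  4 (successors {0, 1, 3}): φ is true.
For instance, at 2:
  At 2: <>q is true, r is true, so <>q & r is true.
    At 2: <>q requires q at some successor in {0, 1, 3}.
      q holds at 0, so <>q is true at 2.
Satisfying worlds: {0, 1, 2, 4}

0, 1, 2, 4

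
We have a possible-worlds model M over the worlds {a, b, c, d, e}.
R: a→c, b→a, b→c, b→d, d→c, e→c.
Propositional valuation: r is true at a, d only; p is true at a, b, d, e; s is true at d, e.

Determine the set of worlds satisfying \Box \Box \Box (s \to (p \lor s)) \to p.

a, b, d, e

Recall that \Box ψ holds at a world iff ψ holds at every accessible world, and \Diamond ψ holds iff ψ holds at some accessible world.
Let φ = \Box \Box \Box (s \to (p \lor s)) \to p. Evaluate φ at each world:
  a (successors {c}): φ is true.
  b (successors {a, c, d}): φ is true.
  c (successors ∅): φ is false.
  d (successors {c}): φ is true.
  e (successors {c}): φ is true.
For instance, at e:
  At e: \Box \Box \Box (s \to (p \lor s)) is true, p is true, so \Box \Box \Box (s \to (p \lor s)) \to p is true.
    At e: \Box \Box \Box (s \to (p \lor s)) requires \Box \Box (s \to (p \lor s)) at every successor {c}.
      At c: \Box \Box (s \to (p \lor s)) is true.
    So \Box \Box \Box (s \to (p \lor s)) is true at e.
Satisfying worlds: {a, b, d, e}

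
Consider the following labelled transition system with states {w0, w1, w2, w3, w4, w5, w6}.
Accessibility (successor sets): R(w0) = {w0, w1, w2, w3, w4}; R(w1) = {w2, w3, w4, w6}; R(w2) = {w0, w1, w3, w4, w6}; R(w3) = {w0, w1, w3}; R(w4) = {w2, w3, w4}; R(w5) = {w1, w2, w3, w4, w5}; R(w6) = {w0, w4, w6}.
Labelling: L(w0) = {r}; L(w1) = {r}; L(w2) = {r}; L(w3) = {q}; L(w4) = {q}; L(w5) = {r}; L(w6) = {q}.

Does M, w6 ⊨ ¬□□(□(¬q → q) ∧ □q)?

Yes

Recall that □ψ holds at a world iff ψ holds at every accessible world, and ◇ψ holds iff ψ holds at some accessible world.
At w6: □□(□(¬q → q) ∧ □q) is false, so ¬□□(□(¬q → q) ∧ □q) is true.
  At w6: □□(□(¬q → q) ∧ □q) requires □(□(¬q → q) ∧ □q) at every successor {w0, w4, w6}.
    □(□(¬q → q) ∧ □q) fails at w0, so □□(□(¬q → q) ∧ □q) is false at w6.
      At w0: □(□(¬q → q) ∧ □q) requires □(¬q → q) ∧ □q at every successor {w0, w1, w2, w3, w4}.
        □(¬q → q) ∧ □q fails at w0, so □(□(¬q → q) ∧ □q) is false at w0.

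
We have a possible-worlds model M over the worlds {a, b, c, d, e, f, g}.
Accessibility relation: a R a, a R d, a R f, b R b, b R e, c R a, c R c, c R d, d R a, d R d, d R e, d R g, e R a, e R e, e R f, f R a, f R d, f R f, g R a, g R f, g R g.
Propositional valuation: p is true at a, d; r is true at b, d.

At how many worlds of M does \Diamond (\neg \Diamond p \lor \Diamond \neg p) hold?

Let φ = \Diamond (\neg \Diamond p \lor \Diamond \neg p). Evaluate φ at each world:
  a (successors {a, d, f}): φ is true.
  b (successors {b, e}): φ is true.
  c (successors {a, c, d}): φ is true.
  d (successors {a, d, e, g}): φ is true.
  e (successors {a, e, f}): φ is true.
  f (successors {a, d, f}): φ is true.
  g (successors {a, f, g}): φ is true.
For instance, at e:
  At e: \Diamond (\neg \Diamond p \lor \Diamond \neg p) requires \neg \Diamond p \lor \Diamond \neg p at some successor in {a, e, f}.
    \neg \Diamond p \lor \Diamond \neg p holds at a, so \Diamond (\neg \Diamond p \lor \Diamond \neg p) is true at e.
      At a: \neg \Diamond p is false, \Diamond \neg p is true, so \neg \Diamond p \lor \Diamond \neg p is true.
Satisfying worlds: {a, b, c, d, e, f, g}

7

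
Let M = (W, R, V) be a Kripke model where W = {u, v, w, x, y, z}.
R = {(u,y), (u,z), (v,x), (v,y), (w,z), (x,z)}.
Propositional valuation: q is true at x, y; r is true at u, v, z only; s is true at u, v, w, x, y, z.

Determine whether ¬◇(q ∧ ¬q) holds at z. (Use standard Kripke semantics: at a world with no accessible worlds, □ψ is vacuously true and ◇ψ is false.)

Yes

Recall that ◇ψ holds at a world iff ψ holds at some accessible world.
At z: ◇(q ∧ ¬q) is false, so ¬◇(q ∧ ¬q) is true.
  At z: no accessible worlds, so ◇(q ∧ ¬q) is false.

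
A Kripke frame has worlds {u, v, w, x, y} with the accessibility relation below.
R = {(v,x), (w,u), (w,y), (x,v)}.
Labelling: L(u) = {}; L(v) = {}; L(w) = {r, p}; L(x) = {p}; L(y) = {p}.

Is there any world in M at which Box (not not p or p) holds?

Let φ = Box (not not p or p). Evaluate φ at each world:
  u (successors ∅): φ is true.
  v (successors {x}): φ is true.
  w (successors {u, y}): φ is false.
  x (successors {v}): φ is false.
  y (successors ∅): φ is true.
Detail at u (witness):
  At u: no accessible worlds, so Box (not not p or p) holds vacuously.

Yes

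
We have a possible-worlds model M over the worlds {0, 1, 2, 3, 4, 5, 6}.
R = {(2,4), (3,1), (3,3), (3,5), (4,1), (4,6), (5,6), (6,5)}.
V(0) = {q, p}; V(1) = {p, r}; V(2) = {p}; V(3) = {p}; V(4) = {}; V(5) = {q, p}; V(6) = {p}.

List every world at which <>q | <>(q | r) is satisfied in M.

3, 4, 6

Let φ = <>q | <>(q | r). Evaluate φ at each world:
  0 (successors ∅): φ is false.
  1 (successors ∅): φ is false.
  2 (successors {4}): φ is false.
  3 (successors {1, 3, 5}): φ is true.
  4 (successors {1, 6}): φ is true.
  5 (successors {6}): φ is false.
  6 (successors {5}): φ is true.
For instance, at 3:
  At 3: <>q is true, <>(q | r) is true, so <>q | <>(q | r) is true.
    At 3: <>q requires q at some successor in {1, 3, 5}.
      q holds at 5, so <>q is true at 3.
    At 3: <>(q | r) requires q | r at some successor in {1, 3, 5}.
      q | r holds at 1, so <>(q | r) is true at 3.
Satisfying worlds: {3, 4, 6}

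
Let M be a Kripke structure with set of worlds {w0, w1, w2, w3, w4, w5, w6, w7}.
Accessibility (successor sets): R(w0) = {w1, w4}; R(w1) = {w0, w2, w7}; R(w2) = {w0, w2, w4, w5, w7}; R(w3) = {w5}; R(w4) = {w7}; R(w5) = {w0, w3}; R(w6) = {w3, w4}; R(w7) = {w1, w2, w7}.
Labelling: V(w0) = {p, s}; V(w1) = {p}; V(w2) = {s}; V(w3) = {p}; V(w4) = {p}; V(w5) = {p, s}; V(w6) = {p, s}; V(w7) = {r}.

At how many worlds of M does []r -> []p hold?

Recall that []ψ holds at a world iff ψ holds at every accessible world, and <>ψ holds iff ψ holds at some accessible world.
Let φ = []r -> []p. Evaluate φ at each world:
  w0 (successors {w1, w4}): φ is true.
  w1 (successors {w0, w2, w7}): φ is true.
  w2 (successors {w0, w2, w4, w5, w7}): φ is true.
  w3 (successors {w5}): φ is true.
  w4 (successors {w7}): φ is false.
  w5 (successors {w0, w3}): φ is true.
  w6 (successors {w3, w4}): φ is true.
  w7 (successors {w1, w2, w7}): φ is true.
For instance, at w3:
  At w3: []r is false, []p is true, so []r -> []p is true.
    At w3: []r requires r at every successor {w5}.
      r fails at w5, so []r is false at w3.
    At w3: []p requires p at every successor {w5}.
      At w5: p is true.
    So []p is true at w3.
Satisfying worlds: {w0, w1, w2, w3, w5, w6, w7}

7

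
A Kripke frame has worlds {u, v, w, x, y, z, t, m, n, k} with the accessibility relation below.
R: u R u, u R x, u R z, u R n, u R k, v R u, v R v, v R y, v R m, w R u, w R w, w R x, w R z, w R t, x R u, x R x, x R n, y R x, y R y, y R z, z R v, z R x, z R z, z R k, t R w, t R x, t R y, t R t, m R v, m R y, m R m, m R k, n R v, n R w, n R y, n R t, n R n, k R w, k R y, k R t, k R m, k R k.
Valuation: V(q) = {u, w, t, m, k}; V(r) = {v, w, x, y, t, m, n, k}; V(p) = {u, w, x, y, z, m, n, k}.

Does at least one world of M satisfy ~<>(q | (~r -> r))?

Let φ = ~<>(q | (~r -> r)). Evaluate φ at each world:
  u (successors {u, x, z, n, k}): φ is false.
  v (successors {u, v, y, m}): φ is false.
  w (successors {u, w, x, z, t}): φ is false.
  x (successors {u, x, n}): φ is false.
  y (successors {x, y, z}): φ is false.
  z (successors {v, x, z, k}): φ is false.
  t (successors {w, x, y, t}): φ is false.
  m (successors {v, y, m, k}): φ is false.
  n (successors {v, w, y, t, n}): φ is false.
  k (successors {w, y, t, m, k}): φ is false.
For instance, at z:
  At z: <>(q | (~r -> r)) is true, so ~<>(q | (~r -> r)) is false.
    At z: <>(q | (~r -> r)) requires q | (~r -> r) at some successor in {v, x, z, k}.
      q | (~r -> r) holds at v, so <>(q | (~r -> r)) is true at z.

No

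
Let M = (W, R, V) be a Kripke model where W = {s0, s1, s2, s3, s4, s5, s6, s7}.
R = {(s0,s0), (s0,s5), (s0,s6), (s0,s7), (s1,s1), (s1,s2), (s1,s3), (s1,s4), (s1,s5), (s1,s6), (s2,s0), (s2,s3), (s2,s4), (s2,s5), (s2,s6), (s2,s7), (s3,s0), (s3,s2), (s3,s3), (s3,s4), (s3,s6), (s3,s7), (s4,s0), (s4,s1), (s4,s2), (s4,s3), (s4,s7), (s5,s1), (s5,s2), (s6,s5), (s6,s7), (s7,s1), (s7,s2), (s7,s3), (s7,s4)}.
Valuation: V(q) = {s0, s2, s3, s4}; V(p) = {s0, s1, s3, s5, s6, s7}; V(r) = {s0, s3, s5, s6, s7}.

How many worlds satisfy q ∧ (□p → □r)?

Recall that □ψ holds at a world iff ψ holds at every accessible world, and ◇ψ holds iff ψ holds at some accessible world.
Let φ = q ∧ (□p → □r). Evaluate φ at each world:
  s0 (successors {s0, s5, s6, s7}): φ is true.
  s1 (successors {s1, s2, s3, s4, s5, s6}): φ is false.
  s2 (successors {s0, s3, s4, s5, s6, s7}): φ is true.
  s3 (successors {s0, s2, s3, s4, s6, s7}): φ is true.
  s4 (successors {s0, s1, s2, s3, s7}): φ is true.
  s5 (successors {s1, s2}): φ is false.
  s6 (successors {s5, s7}): φ is false.
  s7 (successors {s1, s2, s3, s4}): φ is false.
For instance, at s1:
  At s1: q is false, □p → □r is true, so q ∧ (□p → □r) is false.
    At s1: □p is false, □r is false, so □p → □r is true.
      At s1: □p requires p at every successor {s1, s2, s3, s4, s5, s6}.
        p fails at s2, so □p is false at s1.
      At s1: □r requires r at every successor {s1, s2, s3, s4, s5, s6}.
        r fails at s1, so □r is false at s1.
Satisfying worlds: {s0, s2, s3, s4}

4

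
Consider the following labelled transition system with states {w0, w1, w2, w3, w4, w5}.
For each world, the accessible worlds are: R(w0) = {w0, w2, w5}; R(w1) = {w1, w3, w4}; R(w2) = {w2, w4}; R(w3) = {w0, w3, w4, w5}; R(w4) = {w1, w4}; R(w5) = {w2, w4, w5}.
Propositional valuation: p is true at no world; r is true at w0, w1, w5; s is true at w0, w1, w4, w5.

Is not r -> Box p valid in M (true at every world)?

Let φ = not r -> Box p. Evaluate φ at each world:
  w0 (successors {w0, w2, w5}): φ is true.
  w1 (successors {w1, w3, w4}): φ is true.
  w2 (successors {w2, w4}): φ is false.
  w3 (successors {w0, w3, w4, w5}): φ is false.
  w4 (successors {w1, w4}): φ is false.
  w5 (successors {w2, w4, w5}): φ is true.
Detail at w2 (counterexample):
  At w2: not r is true, Box p is false, so not r -> Box p is false.
    At w2: Box p requires p at every successor {w2, w4}.
      p fails at w2, so Box p is false at w2.

No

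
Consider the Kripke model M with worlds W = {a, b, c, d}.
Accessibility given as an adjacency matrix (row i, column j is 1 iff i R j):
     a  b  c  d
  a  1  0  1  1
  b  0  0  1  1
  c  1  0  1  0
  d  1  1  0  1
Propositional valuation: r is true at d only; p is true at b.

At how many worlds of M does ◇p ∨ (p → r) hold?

3

Recall that ◇ψ holds at a world iff ψ holds at some accessible world.
Let φ = ◇p ∨ (p → r). Evaluate φ at each world:
  a (successors {a, c, d}): φ is true.
  b (successors {c, d}): φ is false.
  c (successors {a, c}): φ is true.
  d (successors {a, b, d}): φ is true.
For instance, at b:
  At b: ◇p is false, p → r is false, so ◇p ∨ (p → r) is false.
    At b: ◇p requires p at some successor in {c, d}.
      At c: p is false.
      At d: p is false.
    So ◇p is false at b.
Satisfying worlds: {a, c, d}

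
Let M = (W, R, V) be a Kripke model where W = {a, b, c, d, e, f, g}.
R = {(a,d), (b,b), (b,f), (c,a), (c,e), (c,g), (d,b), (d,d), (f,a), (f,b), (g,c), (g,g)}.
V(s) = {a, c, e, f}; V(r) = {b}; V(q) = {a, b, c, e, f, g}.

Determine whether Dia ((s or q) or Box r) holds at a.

No

At a: Dia ((s or q) or Box r) requires (s or q) or Box r at some successor in {d}.
  At d: (s or q) or Box r is false.
So Dia ((s or q) or Box r) is false at a.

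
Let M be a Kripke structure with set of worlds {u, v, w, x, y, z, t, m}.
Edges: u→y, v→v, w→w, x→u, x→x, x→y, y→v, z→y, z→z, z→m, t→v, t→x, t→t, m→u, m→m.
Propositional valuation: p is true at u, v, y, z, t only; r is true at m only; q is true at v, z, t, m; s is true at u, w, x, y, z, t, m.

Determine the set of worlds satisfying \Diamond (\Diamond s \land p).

x, z, t, m

Recall that \Diamond ψ holds at a world iff ψ holds at some accessible world.
Let φ = \Diamond (\Diamond s \land p). Evaluate φ at each world:
  u (successors {y}): φ is false.
  v (successors {v}): φ is false.
  w (successors {w}): φ is false.
  x (successors {u, x, y}): φ is true.
  y (successors {v}): φ is false.
  z (successors {y, z, m}): φ is true.
  t (successors {v, x, t}): φ is true.
  m (successors {u, m}): φ is true.
For instance, at u:
  At u: \Diamond (\Diamond s \land p) requires \Diamond s \land p at some successor in {y}.
    At y: \Diamond s \land p is false.
  So \Diamond (\Diamond s \land p) is false at u.
Satisfying worlds: {x, z, t, m}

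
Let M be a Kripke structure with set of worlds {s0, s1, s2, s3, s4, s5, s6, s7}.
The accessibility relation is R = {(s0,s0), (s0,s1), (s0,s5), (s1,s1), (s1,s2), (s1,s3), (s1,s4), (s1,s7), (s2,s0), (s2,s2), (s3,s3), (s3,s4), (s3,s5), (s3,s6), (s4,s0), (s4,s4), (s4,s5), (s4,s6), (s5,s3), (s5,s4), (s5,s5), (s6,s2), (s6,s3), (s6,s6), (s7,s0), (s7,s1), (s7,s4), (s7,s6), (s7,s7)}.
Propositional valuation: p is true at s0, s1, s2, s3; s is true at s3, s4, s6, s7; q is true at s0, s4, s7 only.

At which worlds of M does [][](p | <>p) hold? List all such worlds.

Let φ = [][](p | <>p). Evaluate φ at each world:
  s0 (successors {s0, s1, s5}): φ is true.
  s1 (successors {s1, s2, s3, s4, s7}): φ is true.
  s2 (successors {s0, s2}): φ is true.
  s3 (successors {s3, s4, s5, s6}): φ is true.
  s4 (successors {s0, s4, s5, s6}): φ is true.
  s5 (successors {s3, s4, s5}): φ is true.
  s6 (successors {s2, s3, s6}): φ is true.
  s7 (successors {s0, s1, s4, s6, s7}): φ is true.
For instance, at s4:
  At s4: [][](p | <>p) requires [](p | <>p) at every successor {s0, s4, s5, s6}.
    At s0: [](p | <>p) is true.
    At s4: [](p | <>p) is true.
    At s5: [](p | <>p) is true.
    At s6: [](p | <>p) is true.
  So [][](p | <>p) is true at s4.
Satisfying worlds: {s0, s1, s2, s3, s4, s5, s6, s7}

s0, s1, s2, s3, s4, s5, s6, s7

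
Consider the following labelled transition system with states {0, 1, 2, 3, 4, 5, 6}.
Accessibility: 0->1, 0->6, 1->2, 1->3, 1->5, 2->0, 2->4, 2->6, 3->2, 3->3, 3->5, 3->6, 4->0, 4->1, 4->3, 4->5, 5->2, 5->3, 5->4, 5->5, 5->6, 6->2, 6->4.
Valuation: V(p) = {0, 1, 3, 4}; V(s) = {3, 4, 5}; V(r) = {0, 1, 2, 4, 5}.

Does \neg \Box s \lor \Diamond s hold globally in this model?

Recall that \Box ψ holds at a world iff ψ holds at every accessible world, and \Diamond ψ holds iff ψ holds at some accessible world.
Let φ = \neg \Box s \lor \Diamond s. Evaluate φ at each world:
  0 (successors {1, 6}): φ is true.
  1 (successors {2, 3, 5}): φ is true.
  2 (successors {0, 4, 6}): φ is true.
  3 (successors {2, 3, 5, 6}): φ is true.
  4 (successors {0, 1, 3, 5}): φ is true.
  5 (successors {2, 3, 4, 5, 6}): φ is true.
  6 (successors {2, 4}): φ is true.
For instance, at 2:
  At 2: \neg \Box s is true, \Diamond s is true, so \neg \Box s \lor \Diamond s is true.
    At 2: \Box s is false, so \neg \Box s is true.
      At 2: \Box s requires s at every successor {0, 4, 6}.
        s fails at 0, so \Box s is false at 2.
    At 2: \Diamond s requires s at some successor in {0, 4, 6}.
      s holds at 4, so \Diamond s is true at 2.

Yes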